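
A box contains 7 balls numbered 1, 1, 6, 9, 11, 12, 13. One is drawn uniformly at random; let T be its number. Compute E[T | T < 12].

28/5

P(T < 12) = 5/7.
Σ over the event: 1·2/7 + 6·1/7 + 9·1/7 + 11·1/7 = 4.
E[T | T < 12] = (4) / (5/7) = 28/5.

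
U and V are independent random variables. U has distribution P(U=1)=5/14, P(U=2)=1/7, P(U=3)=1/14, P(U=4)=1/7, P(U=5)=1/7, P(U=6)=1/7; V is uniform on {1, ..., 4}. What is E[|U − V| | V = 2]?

12/7

P(V = 2) = 1/4.
Summing |U−V|·P(x,y) over outcomes with V = 2 gives 3/7.
E[|U − V| | V = 2] = (3/7) / (1/4) = 12/7.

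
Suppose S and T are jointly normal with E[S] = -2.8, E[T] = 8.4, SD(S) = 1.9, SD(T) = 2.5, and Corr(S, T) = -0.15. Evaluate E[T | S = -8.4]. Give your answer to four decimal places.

The regression of T on S has slope ρ·σ_T/σ_S and passes through (μ_S, μ_T).
E[T | S=-8.4] = 8.4 + (-0.15)·(2.5/1.9)·(-8.4 − (-2.8)) = 8.4 + (-0.19737)·(-5.6) = 9.5053.

9.5053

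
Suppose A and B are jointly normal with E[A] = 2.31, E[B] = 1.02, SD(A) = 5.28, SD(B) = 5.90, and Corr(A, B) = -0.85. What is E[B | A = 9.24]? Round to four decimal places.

-5.5622

For a bivariate normal, E[B | A=x] = μ_B + ρ·(σ_B/σ_A)·(x − μ_A).
E[B | A=9.24] = 1.02 + (-0.85)·(5.90/5.28)·(9.24 − (2.31)) = 1.02 + (-0.94981)·(6.93) = -5.5622.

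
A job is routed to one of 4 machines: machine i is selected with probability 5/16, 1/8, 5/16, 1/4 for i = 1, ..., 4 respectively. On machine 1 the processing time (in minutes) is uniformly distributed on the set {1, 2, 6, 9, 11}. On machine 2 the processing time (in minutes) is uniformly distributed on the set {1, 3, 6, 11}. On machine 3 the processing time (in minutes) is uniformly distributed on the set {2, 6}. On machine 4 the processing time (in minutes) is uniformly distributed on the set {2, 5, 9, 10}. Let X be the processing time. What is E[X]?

E[X | machine 1] = (1+2+6+9+11)/5 = 29/5.
E[X | machine 2] = (1+3+6+11)/4 = 21/4.
E[X | machine 3] = (2+6)/2 = 4.
E[X | machine 4] = (2+5+9+10)/4 = 13/2.
E[X] = (5/16)·(29/5) + (1/8)·(21/4) + (5/16)·(4) + (1/4)·(13/2) = 171/32.

171/32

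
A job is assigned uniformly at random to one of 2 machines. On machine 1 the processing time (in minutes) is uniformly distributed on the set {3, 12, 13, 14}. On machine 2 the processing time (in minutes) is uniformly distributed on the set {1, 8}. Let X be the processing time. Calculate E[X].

15/2

E[X | machine 1] = (3+12+13+14)/4 = 21/2.
E[X | machine 2] = (1+8)/2 = 9/2.
By the law of total expectation,
E[X] = (1/2)·(21/2) + (1/2)·(9/2) = 15/2.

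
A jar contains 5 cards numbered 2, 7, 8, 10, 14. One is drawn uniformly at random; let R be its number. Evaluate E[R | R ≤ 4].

P(R ≤ 4) = 1/5.
Σ over the event: 2·1/5 = 2/5.
E[R | R ≤ 4] = (2/5) / (1/5) = 2.

2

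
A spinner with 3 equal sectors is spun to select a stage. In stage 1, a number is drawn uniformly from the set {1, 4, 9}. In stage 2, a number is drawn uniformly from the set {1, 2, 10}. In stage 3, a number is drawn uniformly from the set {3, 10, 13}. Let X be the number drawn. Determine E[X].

53/9

E[X | stage 1] = (1+4+9)/3 = 14/3.
E[X | stage 2] = (1+2+10)/3 = 13/3.
E[X | stage 3] = (3+10+13)/3 = 26/3.
E[X] = (1/3)·(14/3) + (1/3)·(13/3) + (1/3)·(26/3) = 53/9.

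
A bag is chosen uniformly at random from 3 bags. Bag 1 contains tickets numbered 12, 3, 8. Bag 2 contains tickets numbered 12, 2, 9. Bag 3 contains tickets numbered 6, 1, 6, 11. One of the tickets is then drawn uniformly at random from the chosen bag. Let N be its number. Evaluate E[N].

64/9

E[N | bag 1] = (12+3+8)/3 = 23/3.
E[N | bag 2] = (12+2+9)/3 = 23/3.
E[N | bag 3] = (6+1+6+11)/4 = 6.
E[N] = (1/3)·(23/3) + (1/3)·(23/3) + (1/3)·(6) = 64/9.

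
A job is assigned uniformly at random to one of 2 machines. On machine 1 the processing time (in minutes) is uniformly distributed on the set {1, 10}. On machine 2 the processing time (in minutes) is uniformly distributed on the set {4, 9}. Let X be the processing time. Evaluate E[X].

6

E[X | machine 1] = (1+10)/2 = 11/2.
E[X | machine 2] = (4+9)/2 = 13/2.
E[X] = (1/2)·(11/2) + (1/2)·(13/2) = 6.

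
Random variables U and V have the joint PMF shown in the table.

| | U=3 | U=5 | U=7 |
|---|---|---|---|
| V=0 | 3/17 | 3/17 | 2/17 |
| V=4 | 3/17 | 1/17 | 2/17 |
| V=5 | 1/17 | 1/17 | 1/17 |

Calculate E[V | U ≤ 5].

13/6

P(U ≤ 5) = 12/17.
Summing V·P(U=x,V=y) over the conditioning event gives 26/17.
E[V | U ≤ 5] = (26/17) / (12/17) = 13/6.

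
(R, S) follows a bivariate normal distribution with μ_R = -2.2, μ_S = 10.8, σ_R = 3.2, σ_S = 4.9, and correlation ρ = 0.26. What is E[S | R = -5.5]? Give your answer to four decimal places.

9.4862

For a bivariate normal, E[S | R=x] = μ_S + ρ·(σ_S/σ_R)·(x − μ_R).
E[S | R=-5.5] = 10.8 + (0.26)·(4.9/3.2)·(-5.5 − (-2.2)) = 10.8 + (0.39813)·(-3.3) = 9.4862.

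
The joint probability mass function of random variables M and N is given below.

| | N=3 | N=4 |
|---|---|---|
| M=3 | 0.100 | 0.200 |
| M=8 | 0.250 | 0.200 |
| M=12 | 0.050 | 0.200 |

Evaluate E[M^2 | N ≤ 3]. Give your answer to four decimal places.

60.2500

P(N ≤ 3) = 0.400.
Σ M^2·P over the event = 9·(0.100) + 64·(0.250) + 144·(0.050) = 24.100.
E[M^2 | N ≤ 3] = (24.100) / (0.400) = 60.2500.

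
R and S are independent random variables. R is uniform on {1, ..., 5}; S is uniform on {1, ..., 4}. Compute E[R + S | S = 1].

Outcomes with S = 1: (1,1), (2,1), (3,1), (4,1), (5,1), each with probability 1/20.
E[R + S | S = 1] = (2 + 3 + 4 + 5 + 6) / 5 = 4.

4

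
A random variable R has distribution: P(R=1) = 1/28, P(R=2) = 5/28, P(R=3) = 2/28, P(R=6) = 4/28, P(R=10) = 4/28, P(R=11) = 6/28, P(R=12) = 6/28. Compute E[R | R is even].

146/19

P(R is even) = 19/28.
Σ over the event: 2·5/28 + 6·1/7 + 10·1/7 + 12·3/14 = 73/14.
E[R | R is even] = (73/14) / (19/28) = 146/19.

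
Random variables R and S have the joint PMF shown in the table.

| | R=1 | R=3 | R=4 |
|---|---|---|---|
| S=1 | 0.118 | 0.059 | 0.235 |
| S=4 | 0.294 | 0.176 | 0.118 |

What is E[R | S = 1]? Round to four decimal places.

2.9976

P(S = 1) = 0.412.
Σ R·P over the event = 1·(0.118) + 3·(0.059) + 4·(0.235) = 1.235.
E[R | S = 1] = (1.235) / (0.412) = 2.9976.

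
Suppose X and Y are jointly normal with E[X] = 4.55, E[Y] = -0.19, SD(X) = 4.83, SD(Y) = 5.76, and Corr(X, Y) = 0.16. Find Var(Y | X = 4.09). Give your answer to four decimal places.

The conditional variance in a bivariate normal is σ_Y²(1 − ρ²), independent of x.
Var(Y | X=4.09) = (5.76)²·(1 − (0.16)²) = 33.1776·0.9744 = 32.3283.

32.3283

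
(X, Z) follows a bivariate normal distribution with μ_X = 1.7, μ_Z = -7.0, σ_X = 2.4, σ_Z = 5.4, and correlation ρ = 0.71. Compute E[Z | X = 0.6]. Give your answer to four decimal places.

-8.7573

For a bivariate normal, E[Z | X=x] = μ_Z + ρ·(σ_Z/σ_X)·(x − μ_X).
E[Z | X=0.6] = -7.0 + (0.71)·(5.4/2.4)·(0.6 − (1.7)) = -7.0 + (1.5975)·(-1.1) = -8.7573.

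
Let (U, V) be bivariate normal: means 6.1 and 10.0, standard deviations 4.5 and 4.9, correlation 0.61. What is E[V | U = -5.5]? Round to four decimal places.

The regression of V on U has slope ρ·σ_V/σ_U and passes through (μ_U, μ_V).
E[V | U=-5.5] = 10.0 + (0.61)·(4.9/4.5)·(-5.5 − (6.1)) = 10.0 + (0.66422)·(-11.6) = 2.2950.

2.2950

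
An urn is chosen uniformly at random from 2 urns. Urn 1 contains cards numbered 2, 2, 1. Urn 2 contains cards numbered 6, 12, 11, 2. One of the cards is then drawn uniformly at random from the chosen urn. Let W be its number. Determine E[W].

113/24

E[W | urn 1] = (2+2+1)/3 = 5/3.
E[W | urn 2] = (6+12+11+2)/4 = 31/4.
E[W] = (1/2)·(5/3) + (1/2)·(31/4) = 113/24.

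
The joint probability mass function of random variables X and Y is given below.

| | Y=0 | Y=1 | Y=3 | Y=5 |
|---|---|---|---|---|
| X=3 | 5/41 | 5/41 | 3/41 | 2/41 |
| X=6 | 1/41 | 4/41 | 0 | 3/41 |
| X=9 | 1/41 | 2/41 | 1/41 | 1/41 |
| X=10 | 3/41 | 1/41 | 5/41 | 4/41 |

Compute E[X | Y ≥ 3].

141/19

P(Y ≥ 3) = 19/41.
Σ X·P over the event = 3·(3/41) + 3·(2/41) + 6·(3/41) + 9·(1/41) + 9·(1/41) + 10·(5/41) + 10·(4/41) = 141/41.
E[X | Y ≥ 3] = (141/41) / (19/41) = 141/19.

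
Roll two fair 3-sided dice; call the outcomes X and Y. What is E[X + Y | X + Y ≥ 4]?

14/3

Outcomes with X + Y ≥ 4: (1,3), (2,2), (2,3), (3,1), (3,2), (3,3), each with probability 1/9.
E[X + Y | X + Y ≥ 4] = (4 + 4 + 5 + 4 + 5 + 6) / 6 = 14/3.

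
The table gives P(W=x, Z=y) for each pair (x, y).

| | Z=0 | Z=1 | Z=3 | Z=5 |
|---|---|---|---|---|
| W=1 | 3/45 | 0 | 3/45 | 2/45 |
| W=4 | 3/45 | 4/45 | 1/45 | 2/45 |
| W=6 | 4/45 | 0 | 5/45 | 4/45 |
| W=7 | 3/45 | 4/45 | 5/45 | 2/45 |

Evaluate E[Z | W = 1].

P(W = 1) = 8/45.
Summing Z·P(W=x,Z=y) over the conditioning event gives 19/45.
E[Z | W = 1] = (19/45) / (8/45) = 19/8.

19/8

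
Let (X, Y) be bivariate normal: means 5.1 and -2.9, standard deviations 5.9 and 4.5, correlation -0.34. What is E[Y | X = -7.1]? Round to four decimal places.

0.2637

The regression of Y on X has slope ρ·σ_Y/σ_X and passes through (μ_X, μ_Y).
E[Y | X=-7.1] = -2.9 + (-0.34)·(4.5/5.9)·(-7.1 − (5.1)) = -2.9 + (-0.25932)·(-12.2) = 0.2637.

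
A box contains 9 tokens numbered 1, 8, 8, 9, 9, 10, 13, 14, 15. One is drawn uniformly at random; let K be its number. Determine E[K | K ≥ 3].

P(K ≥ 3) = 8/9.
Σ over the event: 8·2/9 + 9·2/9 + 10·1/9 + 13·1/9 + 14·1/9 + 15·1/9 = 86/9.
E[K | K ≥ 3] = (86/9) / (8/9) = 43/4.

43/4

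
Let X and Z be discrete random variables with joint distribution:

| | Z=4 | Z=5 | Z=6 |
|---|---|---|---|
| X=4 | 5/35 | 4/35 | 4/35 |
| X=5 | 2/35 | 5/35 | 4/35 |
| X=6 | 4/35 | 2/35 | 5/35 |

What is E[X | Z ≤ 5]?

107/22

P(Z ≤ 5) = 22/35.
Σ X·P over the event = 4·(5/35) + 4·(4/35) + 5·(2/35) + 5·(5/35) + 6·(4/35) + 6·(2/35) = 107/35.
E[X | Z ≤ 5] = (107/35) / (22/35) = 107/22.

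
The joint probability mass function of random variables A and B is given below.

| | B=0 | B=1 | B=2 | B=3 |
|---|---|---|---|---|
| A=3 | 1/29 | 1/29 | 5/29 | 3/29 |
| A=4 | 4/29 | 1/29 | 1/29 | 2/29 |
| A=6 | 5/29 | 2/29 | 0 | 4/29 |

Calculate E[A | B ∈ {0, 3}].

90/19

P(B ∈ {0, 3}) = 19/29.
Σ A·P over the event = 3·(1/29) + 3·(3/29) + 4·(4/29) + 4·(2/29) + 6·(5/29) + 6·(4/29) = 90/29.
E[A | B ∈ {0, 3}] = (90/29) / (19/29) = 90/19.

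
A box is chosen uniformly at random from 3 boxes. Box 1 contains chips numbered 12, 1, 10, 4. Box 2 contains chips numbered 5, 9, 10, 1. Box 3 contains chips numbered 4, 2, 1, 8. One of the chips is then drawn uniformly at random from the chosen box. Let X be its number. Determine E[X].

E[X | box 1] = (12+1+10+4)/4 = 27/4.
E[X | box 2] = (5+9+10+1)/4 = 25/4.
E[X | box 3] = (4+2+1+8)/4 = 15/4.
E[X] = (1/3)·(27/4) + (1/3)·(25/4) + (1/3)·(15/4) = 67/12.

67/12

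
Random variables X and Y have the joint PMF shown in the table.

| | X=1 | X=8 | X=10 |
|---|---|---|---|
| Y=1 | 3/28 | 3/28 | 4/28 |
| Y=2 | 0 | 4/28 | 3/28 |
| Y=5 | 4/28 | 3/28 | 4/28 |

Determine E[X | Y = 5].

P(Y = 5) = 11/28.
Summing X·P(X=x,Y=y) over the conditioning event gives 17/7.
E[X | Y = 5] = (17/7) / (11/28) = 68/11.

68/11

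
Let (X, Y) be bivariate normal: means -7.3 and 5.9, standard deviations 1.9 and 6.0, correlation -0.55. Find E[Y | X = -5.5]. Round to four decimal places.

2.7737

E[Y | X=x] = μ_Y + ρ(σ_Y/σ_X)(x − μ_X) for jointly normal variables.
E[Y | X=-5.5] = 5.9 + (-0.55)·(6.0/1.9)·(-5.5 − (-7.3)) = 5.9 + (-1.73684)·(1.8) = 2.7737.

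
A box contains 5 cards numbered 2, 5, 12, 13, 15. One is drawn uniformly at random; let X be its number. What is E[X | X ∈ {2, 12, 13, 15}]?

21/2

P(X ∈ {2, 12, 13, 15}) = 4/5.
Σ over the event: 2·1/5 + 12·1/5 + 13·1/5 + 15·1/5 = 42/5.
E[X | X ∈ {2, 12, 13, 15}] = (42/5) / (4/5) = 21/2.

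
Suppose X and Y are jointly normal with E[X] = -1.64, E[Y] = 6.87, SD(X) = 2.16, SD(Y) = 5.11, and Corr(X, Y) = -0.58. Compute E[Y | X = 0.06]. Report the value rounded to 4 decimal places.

4.5374

E[Y | X=x] = μ_Y + ρ(σ_Y/σ_X)(x − μ_X) for jointly normal variables.
E[Y | X=0.06] = 6.87 + (-0.58)·(5.11/2.16)·(0.06 − (-1.64)) = 6.87 + (-1.3721)·(1.7) = 4.5374.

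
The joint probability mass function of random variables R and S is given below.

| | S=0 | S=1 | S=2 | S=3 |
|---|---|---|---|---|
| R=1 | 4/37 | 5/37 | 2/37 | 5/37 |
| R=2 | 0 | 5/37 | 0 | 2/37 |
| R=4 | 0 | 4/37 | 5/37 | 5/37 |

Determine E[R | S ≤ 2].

57/25

P(S ≤ 2) = 25/37.
Σ R·P over the event = 1·(4/37) + 1·(5/37) + 1·(2/37) + 2·(5/37) + 4·(4/37) + 4·(5/37) = 57/37.
E[R | S ≤ 2] = (57/37) / (25/37) = 57/25.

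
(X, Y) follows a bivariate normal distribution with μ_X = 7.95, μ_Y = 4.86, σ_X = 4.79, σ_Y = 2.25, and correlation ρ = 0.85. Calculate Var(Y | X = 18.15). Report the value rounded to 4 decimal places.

1.4048

For a bivariate normal, Var(Y | X=x) = σ_Y²(1 − ρ²).
Var(Y | X=18.15) = (2.25)²·(1 − (0.85)²) = 5.0625·0.2775 = 1.4048.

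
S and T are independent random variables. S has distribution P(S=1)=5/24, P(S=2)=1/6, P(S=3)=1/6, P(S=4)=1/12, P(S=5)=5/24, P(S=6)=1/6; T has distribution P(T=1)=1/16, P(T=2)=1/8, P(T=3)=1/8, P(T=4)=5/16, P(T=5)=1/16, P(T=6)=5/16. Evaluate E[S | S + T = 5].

73/43

P(S + T = 5) = 43/384.
Summing S·P(x,y) over outcomes with S + T = 5 gives 73/384.
E[S | S + T = 5] = (73/384) / (43/384) = 73/43.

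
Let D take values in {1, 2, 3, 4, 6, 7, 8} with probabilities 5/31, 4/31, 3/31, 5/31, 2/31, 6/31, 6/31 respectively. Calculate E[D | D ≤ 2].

P(D ≤ 2) = 9/31.
Σ over the event: 1·5/31 + 2·4/31 = 13/31.
E[D | D ≤ 2] = (13/31) / (9/31) = 13/9.

13/9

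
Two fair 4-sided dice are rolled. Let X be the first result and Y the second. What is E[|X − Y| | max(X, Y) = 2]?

Outcomes with max(X, Y) = 2: (1,2), (2,1), (2,2), each with probability 1/16.
E[|X − Y| | max(X, Y) = 2] = (1 + 1 + 0) / 3 = 2/3.

2/3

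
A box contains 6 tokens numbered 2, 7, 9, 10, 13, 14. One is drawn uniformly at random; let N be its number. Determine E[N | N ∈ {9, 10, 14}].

11

P(N ∈ {9, 10, 14}) = 1/2.
Σ over the event: 9·1/6 + 10·1/6 + 14·1/6 = 11/2.
E[N | N ∈ {9, 10, 14}] = (11/2) / (1/2) = 11.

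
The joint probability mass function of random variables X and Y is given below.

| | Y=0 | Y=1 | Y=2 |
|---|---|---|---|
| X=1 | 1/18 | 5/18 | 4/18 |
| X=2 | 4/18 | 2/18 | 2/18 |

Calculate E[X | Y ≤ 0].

9/5

P(Y ≤ 0) = 5/18.
Summing X·P(X=x,Y=y) over the conditioning event gives 1/2.
E[X | Y ≤ 0] = (1/2) / (5/18) = 9/5.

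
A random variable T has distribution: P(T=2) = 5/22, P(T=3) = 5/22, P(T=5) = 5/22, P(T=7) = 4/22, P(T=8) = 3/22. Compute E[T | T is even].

17/4

P(T is even) = 4/11.
Σ over the event: 2·5/22 + 8·3/22 = 17/11.
E[T | T is even] = (17/11) / (4/11) = 17/4.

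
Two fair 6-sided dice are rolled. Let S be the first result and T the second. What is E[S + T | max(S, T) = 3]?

Outcomes with max(S, T) = 3: (1,3), (2,3), (3,1), (3,2), (3,3), each with probability 1/36.
E[S + T | max(S, T) = 3] = (4 + 5 + 4 + 5 + 6) / 5 = 24/5.

24/5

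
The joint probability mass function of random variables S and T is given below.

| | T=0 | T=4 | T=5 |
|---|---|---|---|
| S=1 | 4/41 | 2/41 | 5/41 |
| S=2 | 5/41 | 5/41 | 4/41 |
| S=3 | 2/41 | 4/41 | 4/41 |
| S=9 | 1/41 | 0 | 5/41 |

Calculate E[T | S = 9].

25/6

P(S = 9) = 6/41.
Σ T·P over the event = 0·(1/41) + 5·(5/41) = 25/41.
E[T | S = 9] = (25/41) / (6/41) = 25/6.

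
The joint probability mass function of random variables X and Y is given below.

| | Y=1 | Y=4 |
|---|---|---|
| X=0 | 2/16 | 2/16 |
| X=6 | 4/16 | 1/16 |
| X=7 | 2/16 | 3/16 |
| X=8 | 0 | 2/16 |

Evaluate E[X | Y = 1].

P(Y = 1) = 1/2.
Σ X·P over the event = 0·(2/16) + 6·(4/16) + 7·(2/16) = 19/8.
E[X | Y = 1] = (19/8) / (1/2) = 19/4.

19/4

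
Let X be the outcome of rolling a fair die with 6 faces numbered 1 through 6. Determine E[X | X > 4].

11/2

Given X > 4, X is equally likely to be any of {5, 6}.
E[X | X > 4] = (5 + 6) / 2 = 11/2.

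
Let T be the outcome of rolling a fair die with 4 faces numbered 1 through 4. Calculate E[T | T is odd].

2

Given T is odd, T is equally likely to be any of {1, 3}.
E[T | T is odd] = (1 + 3) / 2 = 2.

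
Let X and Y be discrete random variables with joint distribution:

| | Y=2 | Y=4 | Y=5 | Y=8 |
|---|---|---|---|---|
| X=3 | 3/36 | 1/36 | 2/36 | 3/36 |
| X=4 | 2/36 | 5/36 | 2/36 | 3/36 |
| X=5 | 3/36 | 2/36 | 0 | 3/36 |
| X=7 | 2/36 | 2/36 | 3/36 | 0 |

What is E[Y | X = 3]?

P(X = 3) = 1/4.
Σ Y·P over the event = 2·(3/36) + 4·(1/36) + 5·(2/36) + 8·(3/36) = 11/9.
E[Y | X = 3] = (11/9) / (1/4) = 44/9.

44/9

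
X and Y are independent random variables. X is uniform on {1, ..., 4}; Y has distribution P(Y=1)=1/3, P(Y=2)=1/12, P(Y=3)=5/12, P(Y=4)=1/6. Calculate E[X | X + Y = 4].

P(X + Y = 4) = 5/24.
Summing X·P(x,y) over outcomes with X + Y = 4 gives 19/48.
E[X | X + Y = 4] = (19/48) / (5/24) = 19/10.

19/10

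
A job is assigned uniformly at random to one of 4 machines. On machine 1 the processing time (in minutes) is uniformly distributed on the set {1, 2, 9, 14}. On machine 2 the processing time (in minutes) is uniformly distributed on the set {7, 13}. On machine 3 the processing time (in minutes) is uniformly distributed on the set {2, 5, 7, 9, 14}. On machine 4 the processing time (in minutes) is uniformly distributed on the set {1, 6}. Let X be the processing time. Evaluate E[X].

E[X | machine 1] = (1+2+9+14)/4 = 13/2.
E[X | machine 2] = (7+13)/2 = 10.
E[X | machine 3] = (2+5+7+9+14)/5 = 37/5.
E[X | machine 4] = (1+6)/2 = 7/2.
E[X] = (1/4)·(13/2) + (1/4)·(10) + (1/4)·(37/5) + (1/4)·(7/2) = 137/20.

137/20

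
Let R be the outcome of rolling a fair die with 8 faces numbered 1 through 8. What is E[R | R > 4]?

Given R > 4, R is equally likely to be any of {5, 6, 7, 8}.
E[R | R > 4] = (5 + 6 + 7 + 8) / 4 = 13/2.

13/2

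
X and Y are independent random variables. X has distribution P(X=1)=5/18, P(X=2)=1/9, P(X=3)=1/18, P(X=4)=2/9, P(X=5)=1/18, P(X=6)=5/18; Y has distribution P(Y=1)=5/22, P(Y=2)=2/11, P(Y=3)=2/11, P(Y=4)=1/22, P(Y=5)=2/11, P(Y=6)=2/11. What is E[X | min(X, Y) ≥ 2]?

58/13

P(min(X, Y) ≥ 2) = 221/396.
Summing X·P(x,y) over outcomes with min(X, Y) ≥ 2 gives 493/198.
E[X | min(X, Y) ≥ 2] = (493/198) / (221/396) = 58/13.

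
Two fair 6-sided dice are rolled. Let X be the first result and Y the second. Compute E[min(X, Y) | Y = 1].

Outcomes with Y = 1: (1,1), (2,1), (3,1), (4,1), (5,1), (6,1), each with probability 1/36.
E[min(X, Y) | Y = 1] = (1 + 1 + 1 + 1 + 1 + 1) / 6 = 1.

1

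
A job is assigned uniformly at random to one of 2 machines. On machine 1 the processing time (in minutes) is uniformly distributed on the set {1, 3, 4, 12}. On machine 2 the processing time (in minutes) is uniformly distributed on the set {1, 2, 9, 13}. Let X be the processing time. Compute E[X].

E[X | machine 1] = (1+3+4+12)/4 = 5.
E[X | machine 2] = (1+2+9+13)/4 = 25/4.
E[X] = (1/2)·(5) + (1/2)·(25/4) = 45/8.

45/8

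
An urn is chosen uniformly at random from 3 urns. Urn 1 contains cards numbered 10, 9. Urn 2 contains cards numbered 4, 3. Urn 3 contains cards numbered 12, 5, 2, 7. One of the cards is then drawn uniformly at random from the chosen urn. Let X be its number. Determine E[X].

13/2

E[X | urn 1] = (10+9)/2 = 19/2.
E[X | urn 2] = (4+3)/2 = 7/2.
E[X | urn 3] = (12+5+2+7)/4 = 13/2.
By the law of total expectation,
E[X] = (1/3)·(19/2) + (1/3)·(7/2) + (1/3)·(13/2) = 13/2.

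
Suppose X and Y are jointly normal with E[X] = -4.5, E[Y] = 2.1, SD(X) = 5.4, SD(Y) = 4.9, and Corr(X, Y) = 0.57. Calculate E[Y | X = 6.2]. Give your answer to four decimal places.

The regression of Y on X has slope ρ·σ_Y/σ_X and passes through (μ_X, μ_Y).
E[Y | X=6.2] = 2.1 + (0.57)·(4.9/5.4)·(6.2 − (-4.5)) = 2.1 + (0.51722)·(10.7) = 7.6343.

7.6343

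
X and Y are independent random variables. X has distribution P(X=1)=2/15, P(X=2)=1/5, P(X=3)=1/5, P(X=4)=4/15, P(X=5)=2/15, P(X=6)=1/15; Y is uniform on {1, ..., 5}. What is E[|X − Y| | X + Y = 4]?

5/4

P(X + Y = 4) = 8/75.
Summing |X−Y|·P(x,y) over outcomes with X + Y = 4 gives 2/15.
E[|X − Y| | X + Y = 4] = (2/15) / (8/75) = 5/4.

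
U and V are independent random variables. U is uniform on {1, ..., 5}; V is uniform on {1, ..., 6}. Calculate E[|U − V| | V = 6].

Outcomes with V = 6: (1,6), (2,6), (3,6), (4,6), (5,6), each with probability 1/30.
E[|U − V| | V = 6] = (5 + 4 + 3 + 2 + 1) / 5 = 3.

3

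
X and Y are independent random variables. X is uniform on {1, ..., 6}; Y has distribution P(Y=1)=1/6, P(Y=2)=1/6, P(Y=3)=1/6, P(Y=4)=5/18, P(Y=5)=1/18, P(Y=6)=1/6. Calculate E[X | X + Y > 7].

P(X + Y > 7) = 43/108.
Summing X·P(x,y) over outcomes with X + Y > 7 gives 17/9.
E[X | X + Y > 7] = (17/9) / (43/108) = 204/43.

204/43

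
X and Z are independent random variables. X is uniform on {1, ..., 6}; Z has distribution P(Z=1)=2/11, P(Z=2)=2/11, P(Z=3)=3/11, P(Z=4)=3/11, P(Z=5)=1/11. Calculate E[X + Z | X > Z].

P(X > Z) = 17/33.
Summing (X+Z)·P(x,y) over outcomes with X > Z gives 11/3.
E[X + Z | X > Z] = (11/3) / (17/33) = 121/17.

121/17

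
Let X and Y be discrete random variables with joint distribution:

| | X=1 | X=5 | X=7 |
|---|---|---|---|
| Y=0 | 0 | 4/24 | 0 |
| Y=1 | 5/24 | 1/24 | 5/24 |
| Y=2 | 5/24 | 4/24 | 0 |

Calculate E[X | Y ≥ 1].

7/2

P(Y ≥ 1) = 5/6.
Σ X·P over the event = 1·(5/24) + 1·(5/24) + 5·(1/24) + 5·(4/24) + 7·(5/24) = 35/12.
E[X | Y ≥ 1] = (35/12) / (5/6) = 7/2.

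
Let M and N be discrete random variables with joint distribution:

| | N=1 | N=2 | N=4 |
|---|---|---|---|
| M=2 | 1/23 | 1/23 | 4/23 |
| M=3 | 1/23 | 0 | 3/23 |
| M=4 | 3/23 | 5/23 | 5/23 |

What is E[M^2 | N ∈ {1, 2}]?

145/11

P(N ∈ {1, 2}) = 11/23.
Summing M^2·P(M=x,N=y) over the conditioning event gives 145/23.
E[M^2 | N ∈ {1, 2}] = (145/23) / (11/23) = 145/11.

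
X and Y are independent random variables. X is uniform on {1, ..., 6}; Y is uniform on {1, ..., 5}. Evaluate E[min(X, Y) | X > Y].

P(X > Y) = 1/2.
Summing min(X,Y)·P(x,y) over outcomes with X > Y gives 7/6.
E[min(X, Y) | X > Y] = (7/6) / (1/2) = 7/3.

7/3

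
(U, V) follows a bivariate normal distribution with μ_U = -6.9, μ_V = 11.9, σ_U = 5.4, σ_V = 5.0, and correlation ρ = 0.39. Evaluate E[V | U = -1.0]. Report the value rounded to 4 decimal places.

14.0306

For a bivariate normal, E[V | U=x] = μ_V + ρ·(σ_V/σ_U)·(x − μ_U).
E[V | U=-1.0] = 11.9 + (0.39)·(5.0/5.4)·(-1.0 − (-6.9)) = 11.9 + (0.361111)·(5.9) = 14.0306.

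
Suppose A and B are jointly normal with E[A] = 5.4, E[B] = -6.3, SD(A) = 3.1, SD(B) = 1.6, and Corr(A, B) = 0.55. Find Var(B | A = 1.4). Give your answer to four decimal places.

1.7856

For a bivariate normal, Var(B | A=x) = σ_B²(1 − ρ²).
Var(B | A=1.4) = (1.6)²·(1 − (0.55)²) = 2.56·0.6975 = 1.7856.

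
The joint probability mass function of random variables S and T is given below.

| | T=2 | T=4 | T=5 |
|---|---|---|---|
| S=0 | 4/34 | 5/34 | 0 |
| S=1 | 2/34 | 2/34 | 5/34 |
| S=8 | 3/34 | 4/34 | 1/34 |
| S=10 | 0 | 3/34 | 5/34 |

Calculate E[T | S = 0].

28/9

P(S = 0) = 9/34.
Summing T·P(S=x,T=y) over the conditioning event gives 14/17.
E[T | S = 0] = (14/17) / (9/34) = 28/9.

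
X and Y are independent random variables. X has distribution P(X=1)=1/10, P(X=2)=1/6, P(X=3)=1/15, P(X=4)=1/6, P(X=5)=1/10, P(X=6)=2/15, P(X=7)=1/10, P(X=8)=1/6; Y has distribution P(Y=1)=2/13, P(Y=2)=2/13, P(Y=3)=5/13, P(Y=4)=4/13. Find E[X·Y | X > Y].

696/43

P(X > Y) = 43/65.
Summing XY·P(x,y) over outcomes with X > Y gives 696/65.
E[X·Y | X > Y] = (696/65) / (43/65) = 696/43.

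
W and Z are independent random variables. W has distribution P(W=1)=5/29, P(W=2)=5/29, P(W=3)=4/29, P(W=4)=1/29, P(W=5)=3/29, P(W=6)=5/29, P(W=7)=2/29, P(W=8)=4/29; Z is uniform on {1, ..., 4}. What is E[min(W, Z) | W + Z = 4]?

P(W + Z = 4) = 7/58.
Summing min(W,Z)·P(x,y) over outcomes with W + Z = 4 gives 19/116.
E[min(W, Z) | W + Z = 4] = (19/116) / (7/58) = 19/14.

19/14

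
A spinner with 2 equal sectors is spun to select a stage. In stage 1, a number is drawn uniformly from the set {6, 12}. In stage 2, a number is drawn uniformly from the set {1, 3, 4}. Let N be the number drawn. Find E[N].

35/6

E[N | stage 1] = (6+12)/2 = 9.
E[N | stage 2] = (1+3+4)/3 = 8/3.
By the law of total expectation,
E[N] = (1/2)·(9) + (1/2)·(8/3) = 35/6.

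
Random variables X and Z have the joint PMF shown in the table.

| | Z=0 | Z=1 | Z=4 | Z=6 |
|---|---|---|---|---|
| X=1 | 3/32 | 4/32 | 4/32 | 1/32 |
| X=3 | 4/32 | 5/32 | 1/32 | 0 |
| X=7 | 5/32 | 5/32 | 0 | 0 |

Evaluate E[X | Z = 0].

P(Z = 0) = 3/8.
Σ X·P over the event = 1·(3/32) + 3·(4/32) + 7·(5/32) = 25/16.
E[X | Z = 0] = (25/16) / (3/8) = 25/6.

25/6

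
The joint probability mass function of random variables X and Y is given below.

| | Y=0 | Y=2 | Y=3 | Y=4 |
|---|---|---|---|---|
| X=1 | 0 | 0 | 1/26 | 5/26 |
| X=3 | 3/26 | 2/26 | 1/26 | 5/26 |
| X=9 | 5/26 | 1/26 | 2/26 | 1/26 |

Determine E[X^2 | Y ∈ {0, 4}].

563/19

P(Y ∈ {0, 4}) = 19/26.
Summing X^2·P(X=x,Y=y) over the conditioning event gives 563/26.
E[X^2 | Y ∈ {0, 4}] = (563/26) / (19/26) = 563/19.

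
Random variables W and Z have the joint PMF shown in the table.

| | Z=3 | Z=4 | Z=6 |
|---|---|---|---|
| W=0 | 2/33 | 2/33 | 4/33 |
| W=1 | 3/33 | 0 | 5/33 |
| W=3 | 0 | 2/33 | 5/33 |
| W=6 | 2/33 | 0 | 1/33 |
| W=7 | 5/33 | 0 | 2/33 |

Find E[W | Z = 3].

25/6

P(Z = 3) = 4/11.
Summing W·P(W=x,Z=y) over the conditioning event gives 50/33.
E[W | Z = 3] = (50/33) / (4/11) = 25/6.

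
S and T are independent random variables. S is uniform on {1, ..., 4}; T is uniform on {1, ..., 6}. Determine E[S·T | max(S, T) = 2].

8/3

Outcomes with max(S, T) = 2: (1,2), (2,1), (2,2), each with probability 1/24.
E[S·T | max(S, T) = 2] = (2 + 2 + 4) / 3 = 8/3.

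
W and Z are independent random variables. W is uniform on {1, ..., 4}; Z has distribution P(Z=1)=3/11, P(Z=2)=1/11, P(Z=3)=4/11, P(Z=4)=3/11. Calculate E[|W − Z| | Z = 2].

1

P(Z = 2) = 1/11.
Summing |W−Z|·P(x,y) over outcomes with Z = 2 gives 1/11.
E[|W − Z| | Z = 2] = (1/11) / (1/11) = 1.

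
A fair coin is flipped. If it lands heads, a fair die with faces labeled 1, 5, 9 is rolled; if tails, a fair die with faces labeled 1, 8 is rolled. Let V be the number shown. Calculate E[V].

19/4

E[V | heads] = (1+5+9)/3 = 5.
E[V | tails] = (1+8)/2 = 9/2.
E[V] = (1/2)·(5) + (1/2)·(9/2) = 19/4.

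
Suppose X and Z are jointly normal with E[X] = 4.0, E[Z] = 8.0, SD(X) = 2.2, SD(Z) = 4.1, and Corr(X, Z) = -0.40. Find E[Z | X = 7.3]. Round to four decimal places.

For a bivariate normal, E[Z | X=x] = μ_Z + ρ·(σ_Z/σ_X)·(x − μ_X).
E[Z | X=7.3] = 8.0 + (-0.40)·(4.1/2.2)·(7.3 − (4.0)) = 8.0 + (-0.74545)·(3.3) = 5.5400.

5.5400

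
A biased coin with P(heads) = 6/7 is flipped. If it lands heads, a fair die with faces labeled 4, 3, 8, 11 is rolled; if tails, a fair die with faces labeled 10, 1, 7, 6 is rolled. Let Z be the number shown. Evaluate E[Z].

E[Z | heads] = (4+3+8+11)/4 = 13/2.
E[Z | tails] = (10+1+7+6)/4 = 6.
E[Z] = (6/7)·(13/2) + (1/7)·(6) = 45/7.

45/7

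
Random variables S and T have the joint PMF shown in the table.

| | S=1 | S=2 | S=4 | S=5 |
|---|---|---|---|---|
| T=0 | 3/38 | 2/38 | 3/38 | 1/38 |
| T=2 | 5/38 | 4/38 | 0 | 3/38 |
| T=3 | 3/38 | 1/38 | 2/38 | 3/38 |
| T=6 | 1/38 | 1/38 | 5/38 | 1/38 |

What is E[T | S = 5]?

21/8

P(S = 5) = 4/19.
Summing T·P(S=x,T=y) over the conditioning event gives 21/38.
E[T | S = 5] = (21/38) / (4/19) = 21/8.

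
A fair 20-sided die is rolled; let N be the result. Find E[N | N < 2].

1

Given N < 2, N is equally likely to be any of {1}.
E[N | N < 2] = (1) / 1 = 1.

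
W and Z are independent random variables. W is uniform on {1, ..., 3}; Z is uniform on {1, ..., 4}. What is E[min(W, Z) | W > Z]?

Outcomes with W > Z: (2,1), (3,1), (3,2), each with probability 1/12.
E[min(W, Z) | W > Z] = (1 + 1 + 2) / 3 = 4/3.

4/3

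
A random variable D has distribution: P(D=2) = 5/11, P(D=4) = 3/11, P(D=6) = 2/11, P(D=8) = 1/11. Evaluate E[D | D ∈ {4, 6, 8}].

P(D ∈ {4, 6, 8}) = 6/11.
Σ over the event: 4·3/11 + 6·2/11 + 8·1/11 = 32/11.
E[D | D ∈ {4, 6, 8}] = (32/11) / (6/11) = 16/3.

16/3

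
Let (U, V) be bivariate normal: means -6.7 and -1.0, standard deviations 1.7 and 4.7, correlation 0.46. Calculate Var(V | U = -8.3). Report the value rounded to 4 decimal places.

For a bivariate normal, Var(V | U=x) = σ_V²(1 − ρ²).
Var(V | U=-8.3) = (4.7)²·(1 − (0.46)²) = 22.09·0.7884 = 17.4158.

17.4158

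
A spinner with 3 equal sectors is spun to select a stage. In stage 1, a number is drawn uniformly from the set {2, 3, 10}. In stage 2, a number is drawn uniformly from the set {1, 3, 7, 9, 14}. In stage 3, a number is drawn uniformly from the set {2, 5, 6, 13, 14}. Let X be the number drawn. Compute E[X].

E[X | stage 1] = (2+3+10)/3 = 5.
E[X | stage 2] = (1+3+7+9+14)/5 = 34/5.
E[X | stage 3] = (2+5+6+13+14)/5 = 8.
By the law of total expectation,
E[X] = (1/3)·(5) + (1/3)·(34/5) + (1/3)·(8) = 33/5.

33/5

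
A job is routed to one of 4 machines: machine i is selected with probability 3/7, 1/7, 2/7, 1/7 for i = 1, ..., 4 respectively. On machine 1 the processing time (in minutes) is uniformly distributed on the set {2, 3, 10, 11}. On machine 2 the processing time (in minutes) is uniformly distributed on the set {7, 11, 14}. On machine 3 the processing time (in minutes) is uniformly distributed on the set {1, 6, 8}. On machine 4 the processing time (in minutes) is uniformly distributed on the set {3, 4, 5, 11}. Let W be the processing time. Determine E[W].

E[W | machine 1] = (2+3+10+11)/4 = 13/2.
E[W | machine 2] = (7+11+14)/3 = 32/3.
E[W | machine 3] = (1+6+8)/3 = 5.
E[W | machine 4] = (3+4+5+11)/4 = 23/4.
E[W] = (3/7)·(13/2) + (1/7)·(32/3) + (2/7)·(5) + (1/7)·(23/4) = 551/84.

551/84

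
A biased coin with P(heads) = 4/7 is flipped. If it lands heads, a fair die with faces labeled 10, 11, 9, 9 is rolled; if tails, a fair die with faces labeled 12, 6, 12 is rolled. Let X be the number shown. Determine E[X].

69/7

E[X | heads] = (10+11+9+9)/4 = 39/4.
E[X | tails] = (12+6+12)/3 = 10.
E[X] = (4/7)·(39/4) + (3/7)·(10) = 69/7.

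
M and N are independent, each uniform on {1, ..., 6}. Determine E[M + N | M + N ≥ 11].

Outcomes with M + N ≥ 11: (5,6), (6,5), (6,6), each with probability 1/36.
E[M + N | M + N ≥ 11] = (11 + 11 + 12) / 3 = 34/3.

34/3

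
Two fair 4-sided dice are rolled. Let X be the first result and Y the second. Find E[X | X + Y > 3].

P(X + Y > 3) = 13/16.
Summing X·P(x,y) over outcomes with X + Y > 3 gives 9/4.
E[X | X + Y > 3] = (9/4) / (13/16) = 36/13.

36/13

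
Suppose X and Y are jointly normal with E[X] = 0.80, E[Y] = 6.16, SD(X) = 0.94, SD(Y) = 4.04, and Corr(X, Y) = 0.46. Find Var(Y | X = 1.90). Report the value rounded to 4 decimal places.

12.8679

Var(Y | X=x) = (1 − ρ²)·σ_Y².
Var(Y | X=1.90) = (4.04)²·(1 − (0.46)²) = 16.3216·0.7884 = 12.8679.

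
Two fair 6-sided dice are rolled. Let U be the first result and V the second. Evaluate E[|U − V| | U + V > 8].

7/5

Outcomes with U + V > 8: (3,6), (4,5), (4,6), (5,4), (5,5), (5,6), (6,3), (6,4), (6,5), (6,6), each with probability 1/36.
E[|U − V| | U + V > 8] = (3 + 1 + 2 + 1 + 0 + 1 + 3 + 2 + 1 + 0) / 10 = 7/5.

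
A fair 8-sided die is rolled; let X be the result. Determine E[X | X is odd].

Given X is odd, X is equally likely to be any of {1, 3, 5, 7}.
E[X | X is odd] = (1 + 3 + 5 + 7) / 4 = 4.

4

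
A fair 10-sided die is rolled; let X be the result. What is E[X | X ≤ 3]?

Given X ≤ 3, X is equally likely to be any of {1, 2, 3}.
E[X | X ≤ 3] = (1 + 2 + 3) / 3 = 2.

2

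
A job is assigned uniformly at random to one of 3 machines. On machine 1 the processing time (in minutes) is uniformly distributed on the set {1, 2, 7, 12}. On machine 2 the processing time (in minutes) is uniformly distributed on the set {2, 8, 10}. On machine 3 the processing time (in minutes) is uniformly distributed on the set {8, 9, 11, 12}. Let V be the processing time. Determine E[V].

E[V | machine 1] = (1+2+7+12)/4 = 11/2.
E[V | machine 2] = (2+8+10)/3 = 20/3.
E[V | machine 3] = (8+9+11+12)/4 = 10.
By the law of total expectation,
E[V] = (1/3)·(11/2) + (1/3)·(20/3) + (1/3)·(10) = 133/18.

133/18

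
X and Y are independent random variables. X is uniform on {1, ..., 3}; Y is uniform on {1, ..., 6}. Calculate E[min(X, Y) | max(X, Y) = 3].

Outcomes with max(X, Y) = 3: (1,3), (2,3), (3,1), (3,2), (3,3), each with probability 1/18.
E[min(X, Y) | max(X, Y) = 3] = (1 + 2 + 1 + 2 + 3) / 5 = 9/5.

9/5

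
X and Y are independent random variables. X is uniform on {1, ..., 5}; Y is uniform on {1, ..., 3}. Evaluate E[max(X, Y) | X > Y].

35/9

Outcomes with X > Y: (2,1), (3,1), (3,2), (4,1), (4,2), (4,3), (5,1), (5,2), (5,3), each with probability 1/15.
E[max(X, Y) | X > Y] = (2 + 3 + 3 + 4 + 4 + 4 + 5 + 5 + 5) / 9 = 35/9.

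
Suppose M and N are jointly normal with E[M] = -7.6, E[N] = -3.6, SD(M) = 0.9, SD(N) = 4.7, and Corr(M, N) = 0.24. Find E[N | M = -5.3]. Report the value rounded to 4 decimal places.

The regression of N on M has slope ρ·σ_N/σ_M and passes through (μ_M, μ_N).
E[N | M=-5.3] = -3.6 + (0.24)·(4.7/0.9)·(-5.3 − (-7.6)) = -3.6 + (1.25333)·(2.3) = -0.7173.

-0.7173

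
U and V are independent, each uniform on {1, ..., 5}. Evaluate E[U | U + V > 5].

11/3

P(U + V > 5) = 3/5.
Summing U·P(x,y) over outcomes with U + V > 5 gives 11/5.
E[U | U + V > 5] = (11/5) / (3/5) = 11/3.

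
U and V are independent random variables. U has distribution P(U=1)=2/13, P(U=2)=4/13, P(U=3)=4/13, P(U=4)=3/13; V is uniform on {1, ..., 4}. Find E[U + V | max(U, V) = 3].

44/9

P(max(U, V) = 3) = 9/26.
Summing (U+V)·P(x,y) over outcomes with max(U, V) = 3 gives 22/13.
E[U + V | max(U, V) = 3] = (22/13) / (9/26) = 44/9.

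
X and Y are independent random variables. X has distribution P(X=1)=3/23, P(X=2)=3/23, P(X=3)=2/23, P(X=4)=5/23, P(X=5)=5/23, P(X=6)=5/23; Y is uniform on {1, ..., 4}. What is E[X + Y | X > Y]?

437/62

P(X > Y) = 31/46.
Summing (X+Y)·P(x,y) over outcomes with X > Y gives 19/4.
E[X + Y | X > Y] = (19/4) / (31/46) = 437/62.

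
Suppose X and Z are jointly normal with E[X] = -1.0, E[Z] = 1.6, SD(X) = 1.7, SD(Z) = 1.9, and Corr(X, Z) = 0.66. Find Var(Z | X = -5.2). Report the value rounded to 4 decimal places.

The conditional variance in a bivariate normal is σ_Z²(1 − ρ²), independent of x.
Var(Z | X=-5.2) = (1.9)²·(1 − (0.66)²) = 3.61·0.5644 = 2.0375.

2.0375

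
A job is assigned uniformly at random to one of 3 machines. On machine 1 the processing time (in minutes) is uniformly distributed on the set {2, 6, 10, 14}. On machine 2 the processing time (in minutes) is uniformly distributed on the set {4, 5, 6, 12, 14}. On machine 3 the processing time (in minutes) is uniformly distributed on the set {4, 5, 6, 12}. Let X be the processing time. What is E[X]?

E[X | machine 1] = (2+6+10+14)/4 = 8.
E[X | machine 2] = (4+5+6+12+14)/5 = 41/5.
E[X | machine 3] = (4+5+6+12)/4 = 27/4.
E[X] = (1/3)·(8) + (1/3)·(41/5) + (1/3)·(27/4) = 153/20.

153/20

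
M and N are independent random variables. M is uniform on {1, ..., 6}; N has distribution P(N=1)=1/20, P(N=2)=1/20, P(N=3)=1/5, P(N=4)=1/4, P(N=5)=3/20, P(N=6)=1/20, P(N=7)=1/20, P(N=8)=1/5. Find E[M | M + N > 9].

P(M + N > 9) = 19/60.
Summing M·P(x,y) over outcomes with M + N > 9 gives 22/15.
E[M | M + N > 9] = (22/15) / (19/60) = 88/19.

88/19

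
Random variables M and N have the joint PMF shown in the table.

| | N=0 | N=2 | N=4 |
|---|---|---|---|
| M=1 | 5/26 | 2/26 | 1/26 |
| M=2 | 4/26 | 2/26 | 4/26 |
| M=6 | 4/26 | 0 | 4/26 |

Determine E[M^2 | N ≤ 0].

165/13

P(N ≤ 0) = 1/2.
Σ M^2·P over the event = 1·(5/26) + 4·(4/26) + 36·(4/26) = 165/26.
E[M^2 | N ≤ 0] = (165/26) / (1/2) = 165/13.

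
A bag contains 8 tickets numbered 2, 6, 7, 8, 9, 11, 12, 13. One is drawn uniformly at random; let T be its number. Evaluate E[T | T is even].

7

P(T is even) = 1/2.
Σ over the event: 2·1/8 + 6·1/8 + 8·1/8 + 12·1/8 = 7/2.
E[T | T is even] = (7/2) / (1/2) = 7.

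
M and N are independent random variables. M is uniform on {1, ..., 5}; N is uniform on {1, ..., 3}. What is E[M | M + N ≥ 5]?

35/9

P(M + N ≥ 5) = 3/5.
Summing M·P(x,y) over outcomes with M + N ≥ 5 gives 7/3.
E[M | M + N ≥ 5] = (7/3) / (3/5) = 35/9.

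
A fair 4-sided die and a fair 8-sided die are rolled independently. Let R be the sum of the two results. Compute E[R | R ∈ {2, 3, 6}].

32/7

P(R ∈ {2, 3, 6}) = 7/32.
Σ over the event: 2·1/32 + 3·1/16 + 6·1/8 = 1.
E[R | R ∈ {2, 3, 6}] = (1) / (7/32) = 32/7.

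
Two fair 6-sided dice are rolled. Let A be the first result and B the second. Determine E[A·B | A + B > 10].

32

Outcomes with A + B > 10: (5,6), (6,5), (6,6), each with probability 1/36.
E[A·B | A + B > 10] = (30 + 30 + 36) / 3 = 32.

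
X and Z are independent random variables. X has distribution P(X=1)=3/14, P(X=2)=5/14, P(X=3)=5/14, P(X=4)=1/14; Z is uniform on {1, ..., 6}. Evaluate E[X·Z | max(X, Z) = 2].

P(max(X, Z) = 2) = 13/84.
Summing XZ·P(x,y) over outcomes with max(X, Z) = 2 gives 3/7.
E[X·Z | max(X, Z) = 2] = (3/7) / (13/84) = 36/13.

36/13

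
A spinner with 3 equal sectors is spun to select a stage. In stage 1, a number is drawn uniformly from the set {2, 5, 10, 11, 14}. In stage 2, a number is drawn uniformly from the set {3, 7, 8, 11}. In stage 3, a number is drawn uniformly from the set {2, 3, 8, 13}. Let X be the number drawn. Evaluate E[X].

443/60

E[X | stage 1] = (2+5+10+11+14)/5 = 42/5.
E[X | stage 2] = (3+7+8+11)/4 = 29/4.
E[X | stage 3] = (2+3+8+13)/4 = 13/2.
By the law of total expectation,
E[X] = (1/3)·(42/5) + (1/3)·(29/4) + (1/3)·(13/2) = 443/60.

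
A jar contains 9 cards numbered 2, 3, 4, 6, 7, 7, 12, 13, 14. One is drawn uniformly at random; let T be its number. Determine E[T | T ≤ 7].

29/6

P(T ≤ 7) = 2/3.
Σ over the event: 2·1/9 + 3·1/9 + 4·1/9 + 6·1/9 + 7·2/9 = 29/9.
E[T | T ≤ 7] = (29/9) / (2/3) = 29/6.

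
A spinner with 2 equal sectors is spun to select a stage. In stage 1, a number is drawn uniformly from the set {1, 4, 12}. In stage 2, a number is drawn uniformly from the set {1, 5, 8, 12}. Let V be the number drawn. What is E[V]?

E[V | stage 1] = (1+4+12)/3 = 17/3.
E[V | stage 2] = (1+5+8+12)/4 = 13/2.
E[V] = (1/2)·(17/3) + (1/2)·(13/2) = 73/12.

73/12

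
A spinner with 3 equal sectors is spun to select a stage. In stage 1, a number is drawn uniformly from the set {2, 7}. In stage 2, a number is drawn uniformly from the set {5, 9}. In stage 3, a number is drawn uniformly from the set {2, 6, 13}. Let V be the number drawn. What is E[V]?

E[V | stage 1] = (2+7)/2 = 9/2.
E[V | stage 2] = (5+9)/2 = 7.
E[V | stage 3] = (2+6+13)/3 = 7.
By the law of total expectation,
E[V] = (1/3)·(9/2) + (1/3)·(7) + (1/3)·(7) = 37/6.

37/6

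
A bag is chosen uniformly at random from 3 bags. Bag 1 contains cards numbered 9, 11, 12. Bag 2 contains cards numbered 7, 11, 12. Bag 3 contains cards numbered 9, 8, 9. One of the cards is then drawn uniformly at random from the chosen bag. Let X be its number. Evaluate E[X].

88/9

E[X | bag 1] = (9+11+12)/3 = 32/3.
E[X | bag 2] = (7+11+12)/3 = 10.
E[X | bag 3] = (9+8+9)/3 = 26/3.
E[X] = (1/3)·(32/3) + (1/3)·(10) + (1/3)·(26/3) = 88/9.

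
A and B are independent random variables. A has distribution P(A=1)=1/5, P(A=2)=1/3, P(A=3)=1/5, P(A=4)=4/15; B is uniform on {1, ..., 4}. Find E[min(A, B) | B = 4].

38/15

P(B = 4) = 1/4.
Summing min(A,B)·P(x,y) over outcomes with B = 4 gives 19/30.
E[min(A, B) | B = 4] = (19/30) / (1/4) = 38/15.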